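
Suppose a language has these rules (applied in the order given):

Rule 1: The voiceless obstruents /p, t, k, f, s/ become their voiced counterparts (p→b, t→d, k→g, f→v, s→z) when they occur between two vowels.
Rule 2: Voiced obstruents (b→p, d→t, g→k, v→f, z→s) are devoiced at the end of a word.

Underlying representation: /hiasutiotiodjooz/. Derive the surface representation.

Rule 1 (intervocalic voicing): /s/ is a voiceless obstruent between vowels /a/ and /u/, so it voices to [z]. /t/ is a voiceless obstruent between vowels /u/ and /i/, so it voices to [d]. /t/ is a voiceless obstruent between vowels /o/ and /i/, so it voices to [d]. /hiasutiotiodjooz/ → hiazudiodiodjooz.
Rule 2 (final devoicing): /z/ is a voiced obstruent in word-final position, so it devoices to [s]. /hiazudiodiodjooz/ → hiazudiodiodjoos.

hiazudiodiodjoos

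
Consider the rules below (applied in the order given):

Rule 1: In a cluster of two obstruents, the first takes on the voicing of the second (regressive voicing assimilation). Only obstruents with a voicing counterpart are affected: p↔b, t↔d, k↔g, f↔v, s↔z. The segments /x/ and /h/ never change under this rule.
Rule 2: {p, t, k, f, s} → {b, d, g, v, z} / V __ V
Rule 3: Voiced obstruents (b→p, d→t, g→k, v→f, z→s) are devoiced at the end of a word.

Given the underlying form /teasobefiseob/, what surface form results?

Rule 1 (regressive voicing assimilation): no segment meets the environment; /teasobefiseob/ is unchanged.
Rule 2 (intervocalic voicing): /s/ is a voiceless obstruent between vowels /a/ and /o/, so it voices to [z]. /f/ is a voiceless obstruent between vowels /e/ and /i/, so it voices to [v]. /s/ is a voiceless obstruent between vowels /i/ and /e/, so it voices to [z]. /teasobefiseob/ → teazobevizeob.
Rule 3 (final devoicing): /b/ is a voiced obstruent in word-final position, so it devoices to [p]. /teazobevizeob/ → teazobevizeop.

teazobevizeop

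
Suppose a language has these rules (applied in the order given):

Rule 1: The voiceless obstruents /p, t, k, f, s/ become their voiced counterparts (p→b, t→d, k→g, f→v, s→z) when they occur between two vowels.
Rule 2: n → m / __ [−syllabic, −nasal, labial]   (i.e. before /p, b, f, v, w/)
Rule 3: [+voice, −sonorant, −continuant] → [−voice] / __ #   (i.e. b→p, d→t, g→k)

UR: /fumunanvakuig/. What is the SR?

fumunamvaguik

Rule 1 (intervocalic voicing): /k/ is a voiceless obstruent between vowels /a/ and /u/, so it voices to [g]. /fumunanvakuig/ → fumunanvaguig.
Rule 2 (nasal place assimilation): /n/ precedes the labial consonant /v/, so it assimilates in place to [m]. /fumunanvaguig/ → fumunamvaguig.
Rule 3 (final devoicing): /g/ is a voiced stop in word-final position, so it devoices to [k]. /fumunamvaguig/ → fumunamvaguik.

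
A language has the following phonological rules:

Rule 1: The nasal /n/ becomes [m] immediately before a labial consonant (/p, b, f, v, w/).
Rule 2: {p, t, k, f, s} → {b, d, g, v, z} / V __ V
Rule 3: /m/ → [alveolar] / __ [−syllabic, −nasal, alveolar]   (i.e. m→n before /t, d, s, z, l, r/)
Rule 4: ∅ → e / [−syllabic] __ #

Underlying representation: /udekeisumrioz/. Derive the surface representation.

udegeizunrioze

Rule 1 (nasal place assimilation): no segment meets the environment; /udekeisumrioz/ is unchanged.
Rule 2 (intervocalic voicing): /k/ is a voiceless obstruent between vowels /e/ and /e/, so it voices to [g]. /s/ is a voiceless obstruent between vowels /i/ and /u/, so it voices to [z]. /udekeisumrioz/ → udegeizumrioz.
Rule 3 (nasal place assimilation): /m/ precedes the alveolar consonant /r/, so it assimilates in place to [n]. /udegeizumrioz/ → udegeizunrioz.
Rule 4 (final e-epenthesis): the form ends in the consonant /z/, so [e] is inserted word-finally. /udegeizunrioz/ → udegeizunrioze.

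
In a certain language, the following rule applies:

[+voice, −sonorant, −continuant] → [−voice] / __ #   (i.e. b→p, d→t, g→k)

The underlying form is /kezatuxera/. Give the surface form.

No segment of /kezatuxera/ meets the structural description of the rule, so the form surfaces unchanged.

kezatuxera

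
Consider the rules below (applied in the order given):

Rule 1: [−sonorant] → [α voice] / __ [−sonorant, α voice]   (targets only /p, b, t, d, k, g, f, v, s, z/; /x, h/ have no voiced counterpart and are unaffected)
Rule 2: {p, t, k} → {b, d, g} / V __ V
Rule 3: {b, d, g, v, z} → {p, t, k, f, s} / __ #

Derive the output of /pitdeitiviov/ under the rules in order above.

Rule 1 (regressive voicing assimilation): /t/ precedes the voiced obstruent /d/, so it voices to [d] by assimilation. /pitdeitiviov/ → piddeitiviov.
Rule 2 (intervocalic voicing): /t/ is a voiceless stop between vowels /i/ and /i/, so it voices to [d]. /piddeitiviov/ → piddeidiviov.
Rule 3 (final devoicing): /v/ is a voiced obstruent in word-final position, so it devoices to [f]. /piddeidiviov/ → piddeidiviof.

piddeidiviof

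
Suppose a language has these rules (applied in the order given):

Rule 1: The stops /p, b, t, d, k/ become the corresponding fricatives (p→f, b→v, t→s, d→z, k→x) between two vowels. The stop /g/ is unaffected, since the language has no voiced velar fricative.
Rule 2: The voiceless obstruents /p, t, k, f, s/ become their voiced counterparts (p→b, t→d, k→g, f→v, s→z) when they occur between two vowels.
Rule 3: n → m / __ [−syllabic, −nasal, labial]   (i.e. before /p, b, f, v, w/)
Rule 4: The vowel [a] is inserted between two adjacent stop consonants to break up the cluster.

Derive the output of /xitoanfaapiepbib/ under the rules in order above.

xizoamfaaviepabib

Rule 1 (intervocalic spirantization): /t/ is a stop between vowels /i/ and /o/, so it spirantizes to the fricative [s]. /p/ is a stop between vowels /a/ and /i/, so it spirantizes to the fricative [f]. /xitoanfaapiepbib/ → xisoanfaafiepbib.
Rule 2 (intervocalic voicing): /s/ is a voiceless obstruent between vowels /i/ and /o/, so it voices to [z]. /f/ is a voiceless obstruent between vowels /a/ and /i/, so it voices to [v]. /xisoanfaafiepbib/ → xizoanfaaviepbib.
Rule 3 (nasal place assimilation): /n/ precedes the labial consonant /f/, so it assimilates in place to [m]. /xizoanfaaviepbib/ → xizoamfaaviepbib.
Rule 4 (stop-cluster a-epenthesis): /p/ and /b/ form a stop–stop cluster, so [a] is inserted between them. /xizoamfaaviepbib/ → xizoamfaaviepabib.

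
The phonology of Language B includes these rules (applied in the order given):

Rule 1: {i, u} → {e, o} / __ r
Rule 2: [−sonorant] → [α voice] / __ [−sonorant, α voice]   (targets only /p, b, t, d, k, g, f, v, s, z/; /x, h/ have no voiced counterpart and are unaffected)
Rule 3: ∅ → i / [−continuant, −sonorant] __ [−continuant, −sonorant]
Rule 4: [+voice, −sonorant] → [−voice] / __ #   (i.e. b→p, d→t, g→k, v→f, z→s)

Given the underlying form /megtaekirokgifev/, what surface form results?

Rule 1 (pre-rhotic lowering): /i/ is a high vowel immediately before /r/, so it lowers to [e]. /megtaekirokgifev/ → megtaekerokgifev.
Rule 2 (regressive voicing assimilation): /g/ precedes the voiceless obstruent /t/, so it devoices to [k] by assimilation. /k/ precedes the voiced obstruent /g/, so it voices to [g] by assimilation. /megtaekerokgifev/ → mektaekeroggifev.
Rule 3 (stop-cluster i-epenthesis): /k/ and /t/ form a stop–stop cluster, so [i] is inserted between them. /g/ and /g/ form a stop–stop cluster, so [i] is inserted between them. /mektaekeroggifev/ → mekitaekerogigifev.
Rule 4 (final devoicing): /v/ is a voiced obstruent in word-final position, so it devoices to [f]. /mekitaekerogigifev/ → mekitaekerogigifef.

mekitaekerogigifef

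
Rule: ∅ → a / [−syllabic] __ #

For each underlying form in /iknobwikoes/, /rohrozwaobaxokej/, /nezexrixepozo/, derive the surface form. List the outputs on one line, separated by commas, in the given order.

iknobwikoesa, rohrozwaobaxokeja, nezexrixepozo

/iknobwikoes/: the form ends in the consonant /s/, so [a] is inserted word-finally. → [iknobwikoesa].
/rohrozwaobaxokej/: the form ends in the consonant /j/, so [a] is inserted word-finally. → [rohrozwaobaxokeja].
/nezexrixepozo/: the rule's environment is not met; surfaces unchanged as [nezexrixepozo].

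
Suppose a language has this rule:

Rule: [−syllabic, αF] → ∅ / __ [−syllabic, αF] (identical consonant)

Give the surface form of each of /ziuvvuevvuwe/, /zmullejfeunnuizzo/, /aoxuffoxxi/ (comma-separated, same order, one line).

ziuvuevuwe, zmulejfeunuizo, aoxufoxi

/ziuvvuevvuwe/: /vv/ is a geminate; the first /v/ deletes. /vv/ is a geminate; the first /v/ deletes. → [ziuvuevuwe].
/zmullejfeunnuizzo/: /ll/ is a geminate; the first /l/ deletes. /nn/ is a geminate; the first /n/ deletes. /zz/ is a geminate; the first /z/ deletes. → [zmulejfeunuizo].
/aoxuffoxxi/: /ff/ is a geminate; the first /f/ deletes. /xx/ is a geminate; the first /x/ deletes. → [aoxufoxi].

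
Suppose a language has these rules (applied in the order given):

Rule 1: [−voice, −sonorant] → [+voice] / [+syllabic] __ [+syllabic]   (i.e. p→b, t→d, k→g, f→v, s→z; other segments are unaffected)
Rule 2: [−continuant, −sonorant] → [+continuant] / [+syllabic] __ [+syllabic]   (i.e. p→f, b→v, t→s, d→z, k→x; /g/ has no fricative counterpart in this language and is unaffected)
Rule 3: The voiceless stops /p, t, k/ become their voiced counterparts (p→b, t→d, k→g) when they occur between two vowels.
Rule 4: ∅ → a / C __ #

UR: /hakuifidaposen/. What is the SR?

haguivizavozena

Rule 1 (intervocalic voicing): /k/ is a voiceless obstruent between vowels /a/ and /u/, so it voices to [g]. /f/ is a voiceless obstruent between vowels /i/ and /i/, so it voices to [v]. /p/ is a voiceless obstruent between vowels /a/ and /o/, so it voices to [b]. /s/ is a voiceless obstruent between vowels /o/ and /e/, so it voices to [z]. /hakuifidaposen/ → haguividabozen.
Rule 2 (intervocalic spirantization): /d/ is a stop between vowels /i/ and /a/, so it spirantizes to the fricative [z]. /b/ is a stop between vowels /a/ and /o/, so it spirantizes to the fricative [v]. /haguividabozen/ → haguivizavozen.
Rule 3 (intervocalic voicing): no segment meets the environment; /haguivizavozen/ is unchanged.
Rule 4 (final a-epenthesis): the form ends in the consonant /n/, so [a] is inserted word-finally. /haguivizavozen/ → haguivizavozena.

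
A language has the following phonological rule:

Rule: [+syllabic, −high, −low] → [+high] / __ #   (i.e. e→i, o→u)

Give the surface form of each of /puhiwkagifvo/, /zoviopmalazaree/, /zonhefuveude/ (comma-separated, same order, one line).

puhiwkagifvu, zoviopmalazarei, zonhefuveudi

/puhiwkagifvo/: /o/ is a mid vowel in word-final position, so it raises to [u]. → [puhiwkagifvu].
/zoviopmalazaree/: /e/ is a mid vowel in word-final position, so it raises to [i]. → [zoviopmalazarei].
/zonhefuveude/: /e/ is a mid vowel in word-final position, so it raises to [i]. → [zonhefuveudi].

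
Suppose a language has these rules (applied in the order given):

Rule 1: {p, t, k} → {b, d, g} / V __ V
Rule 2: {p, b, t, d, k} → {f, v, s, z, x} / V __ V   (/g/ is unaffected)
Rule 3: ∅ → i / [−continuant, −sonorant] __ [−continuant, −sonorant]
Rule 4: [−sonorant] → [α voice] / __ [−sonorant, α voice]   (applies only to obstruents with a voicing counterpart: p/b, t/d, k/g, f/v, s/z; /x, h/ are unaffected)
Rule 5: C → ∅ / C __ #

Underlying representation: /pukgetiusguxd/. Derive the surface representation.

Rule 1 (intervocalic voicing): /t/ is a voiceless stop between vowels /e/ and /i/, so it voices to [d]. /pukgetiusguxd/ → pukgediusguxd.
Rule 2 (intervocalic spirantization): /d/ is a stop between vowels /e/ and /i/, so it spirantizes to the fricative [z]. /pukgediusguxd/ → pukgeziusguxd.
Rule 3 (stop-cluster i-epenthesis): /k/ and /g/ form a stop–stop cluster, so [i] is inserted between them. /pukgeziusguxd/ → pukigeziusguxd.
Rule 4 (regressive voicing assimilation): /s/ precedes the voiced obstruent /g/, so it voices to [z] by assimilation. /pukigeziusguxd/ → pukigeziuzguxd.
Rule 5 (final cluster simplification): /d/ is the second consonant of a word-final cluster /xd/, so it deletes. /pukigeziuzguxd/ → pukigeziuzgux.

pukigeziuzgux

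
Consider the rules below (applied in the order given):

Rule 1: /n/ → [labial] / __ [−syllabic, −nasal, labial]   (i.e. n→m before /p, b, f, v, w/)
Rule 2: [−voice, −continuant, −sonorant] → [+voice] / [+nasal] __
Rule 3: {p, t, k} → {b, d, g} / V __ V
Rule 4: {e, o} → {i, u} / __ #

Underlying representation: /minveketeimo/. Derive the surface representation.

Rule 1 (nasal place assimilation): /n/ precedes the labial consonant /v/, so it assimilates in place to [m]. /minveketeimo/ → mimveketeimo.
Rule 2 (post-nasal voicing): no segment meets the environment; /mimveketeimo/ is unchanged.
Rule 3 (intervocalic voicing): /k/ is a voiceless stop between vowels /e/ and /e/, so it voices to [g]. /t/ is a voiceless stop between vowels /e/ and /e/, so it voices to [d]. /mimveketeimo/ → mimvegedeimo.
Rule 4 (final vowel raising): /o/ is a mid vowel in word-final position, so it raises to [u]. /mimvegedeimo/ → mimvegedeimu.

mimvegedeimu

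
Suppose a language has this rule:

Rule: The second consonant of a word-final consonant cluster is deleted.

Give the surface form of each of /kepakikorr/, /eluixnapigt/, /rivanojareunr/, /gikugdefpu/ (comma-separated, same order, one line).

/kepakikorr/: /r/ is the second consonant of a word-final cluster /rr/, so it deletes. → [kepakikor].
/eluixnapigt/: /t/ is the second consonant of a word-final cluster /gt/, so it deletes. → [eluixnapig].
/rivanojareunr/: /r/ is the second consonant of a word-final cluster /nr/, so it deletes. → [rivanojareun].
/gikugdefpu/: the rule's environment is not met; surfaces unchanged as [gikugdefpu].

kepakikor, eluixnapig, rivanojareun, gikugdefpu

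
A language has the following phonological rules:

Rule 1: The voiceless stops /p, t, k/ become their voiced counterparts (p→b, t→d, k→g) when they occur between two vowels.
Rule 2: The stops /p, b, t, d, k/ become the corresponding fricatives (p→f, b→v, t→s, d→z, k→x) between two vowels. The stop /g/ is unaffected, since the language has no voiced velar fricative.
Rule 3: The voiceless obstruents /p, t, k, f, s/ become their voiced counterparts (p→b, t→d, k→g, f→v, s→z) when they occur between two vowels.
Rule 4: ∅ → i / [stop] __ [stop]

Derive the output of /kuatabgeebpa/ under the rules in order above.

kuazabigeebipa

Rule 1 (intervocalic voicing): /t/ is a voiceless stop between vowels /a/ and /a/, so it voices to [d]. /kuatabgeebpa/ → kuadabgeebpa.
Rule 2 (intervocalic spirantization): /d/ is a stop between vowels /a/ and /a/, so it spirantizes to the fricative [z]. /kuadabgeebpa/ → kuazabgeebpa.
Rule 3 (intervocalic voicing): no segment meets the environment; /kuazabgeebpa/ is unchanged.
Rule 4 (stop-cluster i-epenthesis): /b/ and /g/ form a stop–stop cluster, so [i] is inserted between them. /b/ and /p/ form a stop–stop cluster, so [i] is inserted between them. /kuazabgeebpa/ → kuazabigeebipa.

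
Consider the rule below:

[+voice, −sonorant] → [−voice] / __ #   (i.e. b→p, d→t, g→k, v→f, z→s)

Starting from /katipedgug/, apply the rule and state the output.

/g/ is a voiced obstruent in word-final position, so it devoices to [k].
The other instances of /d/, /g/ do not occur in the required environment and remain unchanged.
Surface form: [katipedguk].

katipedguk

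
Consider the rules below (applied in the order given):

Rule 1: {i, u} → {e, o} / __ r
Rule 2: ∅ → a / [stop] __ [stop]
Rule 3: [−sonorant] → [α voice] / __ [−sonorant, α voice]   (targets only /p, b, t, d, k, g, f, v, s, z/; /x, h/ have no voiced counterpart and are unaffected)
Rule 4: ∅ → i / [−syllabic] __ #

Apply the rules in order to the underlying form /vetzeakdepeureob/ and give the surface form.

Rule 1 (pre-rhotic lowering): /u/ is a high vowel immediately before /r/, so it lowers to [o]. /vetzeakdepeureob/ → vetzeakdepeoreob.
Rule 2 (stop-cluster a-epenthesis): /k/ and /d/ form a stop–stop cluster, so [a] is inserted between them. /vetzeakdepeoreob/ → vetzeakadepeoreob.
Rule 3 (regressive voicing assimilation): /t/ precedes the voiced obstruent /z/, so it voices to [d] by assimilation. /vetzeakadepeoreob/ → vedzeakadepeoreob.
Rule 4 (final i-epenthesis): the form ends in the consonant /b/, so [i] is inserted word-finally. /vedzeakadepeoreob/ → vedzeakadepeoreobi.

vedzeakadepeoreobi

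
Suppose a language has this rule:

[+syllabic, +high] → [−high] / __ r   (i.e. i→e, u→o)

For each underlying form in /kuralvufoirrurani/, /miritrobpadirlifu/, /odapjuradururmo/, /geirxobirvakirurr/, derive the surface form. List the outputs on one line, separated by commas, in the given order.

koralvufoerrorani, meritrobpaderlifu, odapjoradorormo, geerxobervakerorr

/kuralvufoirrurani/: /u/ is a high vowel immediately before /r/, so it lowers to [o]. /i/ is a high vowel immediately before /r/, so it lowers to [e]. /u/ is a high vowel immediately before /r/, so it lowers to [o]. → [koralvufoerrorani].
/miritrobpadirlifu/: /i/ is a high vowel immediately before /r/, so it lowers to [e]. /i/ is a high vowel immediately before /r/, so it lowers to [e]. → [meritrobpaderlifu].
/odapjuradururmo/: /u/ is a high vowel immediately before /r/, so it lowers to [o]. /u/ is a high vowel immediately before /r/, so it lowers to [o]. /u/ is a high vowel immediately before /r/, so it lowers to [o]. → [odapjoradorormo].
/geirxobirvakirurr/: /i/ is a high vowel immediately before /r/, so it lowers to [e]. /i/ is a high vowel immediately before /r/, so it lowers to [e]. /i/ is a high vowel immediately before /r/, so it lowers to [e]. /u/ is a high vowel immediately before /r/, so it lowers to [o]. → [geerxobervakerorr].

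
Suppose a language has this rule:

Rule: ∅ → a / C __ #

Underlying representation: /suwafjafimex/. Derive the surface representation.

the form ends in the consonant /x/, so [a] is inserted word-finally.
Surface form: [suwafjafimexa].

suwafjafimexa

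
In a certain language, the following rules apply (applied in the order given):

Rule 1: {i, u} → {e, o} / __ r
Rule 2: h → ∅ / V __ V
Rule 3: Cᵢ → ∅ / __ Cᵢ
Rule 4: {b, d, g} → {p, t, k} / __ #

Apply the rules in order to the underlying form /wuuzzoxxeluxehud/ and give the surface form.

Rule 1 (pre-rhotic lowering): no segment meets the environment; /wuuzzoxxeluxehud/ is unchanged.
Rule 2 (intervocalic h-deletion): /h/ occurs between vowels /e/ and /u/, so it deletes. /wuuzzoxxeluxehud/ → wuuzzoxxeluxeud.
Rule 3 (degemination): /zz/ is a geminate; the first /z/ deletes. /xx/ is a geminate; the first /x/ deletes. /wuuzzoxxeluxeud/ → wuuzoxeluxeud.
Rule 4 (final devoicing): /d/ is a voiced stop in word-final position, so it devoices to [t]. /wuuzoxeluxeud/ → wuuzoxeluxeut.

wuuzoxeluxeut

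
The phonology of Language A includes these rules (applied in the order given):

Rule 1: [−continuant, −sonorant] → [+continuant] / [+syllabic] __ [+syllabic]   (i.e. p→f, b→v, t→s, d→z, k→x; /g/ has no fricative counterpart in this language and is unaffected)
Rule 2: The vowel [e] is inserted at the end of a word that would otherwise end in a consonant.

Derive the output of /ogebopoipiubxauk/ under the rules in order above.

Rule 1 (intervocalic spirantization): /b/ is a stop between vowels /e/ and /o/, so it spirantizes to the fricative [v]. /p/ is a stop between vowels /o/ and /o/, so it spirantizes to the fricative [f]. /p/ is a stop between vowels /i/ and /i/, so it spirantizes to the fricative [f]. /ogebopoipiubxauk/ → ogevofoifiubxauk.
Rule 2 (final e-epenthesis): the form ends in the consonant /k/, so [e] is inserted word-finally. /ogevofoifiubxauk/ → ogevofoifiubxauke.

ogevofoifiubxauke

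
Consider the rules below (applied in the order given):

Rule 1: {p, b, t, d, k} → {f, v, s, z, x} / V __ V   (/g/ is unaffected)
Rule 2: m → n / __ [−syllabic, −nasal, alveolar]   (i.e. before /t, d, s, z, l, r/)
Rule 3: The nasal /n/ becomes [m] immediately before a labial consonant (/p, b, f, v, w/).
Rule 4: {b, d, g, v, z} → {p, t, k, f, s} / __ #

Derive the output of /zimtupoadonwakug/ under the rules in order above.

Rule 1 (intervocalic spirantization): /p/ is a stop between vowels /u/ and /o/, so it spirantizes to the fricative [f]. /d/ is a stop between vowels /a/ and /o/, so it spirantizes to the fricative [z]. /k/ is a stop between vowels /a/ and /u/, so it spirantizes to the fricative [x]. /zimtupoadonwakug/ → zimtufoazonwaxug.
Rule 2 (nasal place assimilation): /m/ precedes the alveolar consonant /t/, so it assimilates in place to [n]. /zimtufoazonwaxug/ → zintufoazonwaxug.
Rule 3 (nasal place assimilation): /n/ precedes the labial consonant /w/, so it assimilates in place to [m]. /zintufoazonwaxug/ → zintufoazomwaxug.
Rule 4 (final devoicing): /g/ is a voiced obstruent in word-final position, so it devoices to [k]. /zintufoazomwaxug/ → zintufoazomwaxuk.

zintufoazomwaxuk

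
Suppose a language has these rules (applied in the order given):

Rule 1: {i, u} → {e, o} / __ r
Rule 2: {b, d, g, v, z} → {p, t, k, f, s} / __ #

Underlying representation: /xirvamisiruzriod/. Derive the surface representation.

Rule 1 (pre-rhotic lowering): /i/ is a high vowel immediately before /r/, so it lowers to [e]. /i/ is a high vowel immediately before /r/, so it lowers to [e]. /xirvamisiruzriod/ → xervamiseruzriod.
Rule 2 (final devoicing): /d/ is a voiced obstruent in word-final position, so it devoices to [t]. /xervamiseruzriod/ → xervamiseruzriot.

xervamiseruzriot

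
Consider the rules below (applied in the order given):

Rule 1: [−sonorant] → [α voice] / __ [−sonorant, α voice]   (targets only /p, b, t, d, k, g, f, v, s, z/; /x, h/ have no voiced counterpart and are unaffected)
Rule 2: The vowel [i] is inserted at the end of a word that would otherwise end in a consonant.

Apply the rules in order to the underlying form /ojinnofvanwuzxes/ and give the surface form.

ojinnovvanwusxesi

Rule 1 (regressive voicing assimilation): /f/ precedes the voiced obstruent /v/, so it voices to [v] by assimilation. /z/ precedes the voiceless obstruent /x/, so it devoices to [s] by assimilation. /ojinnofvanwuzxes/ → ojinnovvanwusxes.
Rule 2 (final i-epenthesis): the form ends in the consonant /s/, so [i] is inserted word-finally. /ojinnovvanwusxes/ → ojinnovvanwusxesi.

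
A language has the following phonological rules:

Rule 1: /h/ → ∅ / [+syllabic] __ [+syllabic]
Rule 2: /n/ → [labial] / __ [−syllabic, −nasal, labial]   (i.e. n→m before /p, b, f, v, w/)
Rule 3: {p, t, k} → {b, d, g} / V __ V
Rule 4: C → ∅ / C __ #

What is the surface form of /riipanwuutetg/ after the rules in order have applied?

Rule 1 (intervocalic h-deletion): no segment meets the environment; /riipanwuutetg/ is unchanged.
Rule 2 (nasal place assimilation): /n/ precedes the labial consonant /w/, so it assimilates in place to [m]. /riipanwuutetg/ → riipamwuutetg.
Rule 3 (intervocalic voicing): /p/ is a voiceless stop between vowels /i/ and /a/, so it voices to [b]. /t/ is a voiceless stop between vowels /u/ and /e/, so it voices to [d]. /riipamwuutetg/ → riibamwuudetg.
Rule 4 (final cluster simplification): /g/ is the second consonant of a word-final cluster /tg/, so it deletes. /riibamwuudetg/ → riibamwuudet.

riibamwuudet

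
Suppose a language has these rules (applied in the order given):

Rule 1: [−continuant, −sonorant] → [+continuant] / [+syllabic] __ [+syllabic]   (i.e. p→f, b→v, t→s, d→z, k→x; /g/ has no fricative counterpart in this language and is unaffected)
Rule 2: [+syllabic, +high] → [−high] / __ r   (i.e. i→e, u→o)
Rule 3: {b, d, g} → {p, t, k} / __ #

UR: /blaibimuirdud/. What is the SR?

Rule 1 (intervocalic spirantization): /b/ is a stop between vowels /i/ and /i/, so it spirantizes to the fricative [v]. /blaibimuirdud/ → blaivimuirdud.
Rule 2 (pre-rhotic lowering): /i/ is a high vowel immediately before /r/, so it lowers to [e]. /blaivimuirdud/ → blaivimuerdud.
Rule 3 (final devoicing): /d/ is a voiced stop in word-final position, so it devoices to [t]. /blaivimuerdud/ → blaivimuerdut.

blaivimuerdut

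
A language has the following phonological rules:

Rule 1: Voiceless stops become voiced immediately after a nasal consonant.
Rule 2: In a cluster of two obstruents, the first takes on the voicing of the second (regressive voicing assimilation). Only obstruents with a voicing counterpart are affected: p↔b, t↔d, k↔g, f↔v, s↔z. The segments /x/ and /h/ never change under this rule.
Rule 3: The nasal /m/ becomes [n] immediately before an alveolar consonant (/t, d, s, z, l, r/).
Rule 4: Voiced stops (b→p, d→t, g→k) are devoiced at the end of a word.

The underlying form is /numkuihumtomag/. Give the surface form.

numguihundomak

Rule 1 (post-nasal voicing): /k/ is a voiceless stop immediately after the nasal /m/, so it voices to [g]. /t/ is a voiceless stop immediately after the nasal /m/, so it voices to [d]. /numkuihumtomag/ → numguihumdomag.
Rule 2 (regressive voicing assimilation): no segment meets the environment; /numguihumdomag/ is unchanged.
Rule 3 (nasal place assimilation): /m/ precedes the alveolar consonant /d/, so it assimilates in place to [n]. /numguihumdomag/ → numguihundomag.
Rule 4 (final devoicing): /g/ is a voiced stop in word-final position, so it devoices to [k]. /numguihundomag/ → numguihundomak.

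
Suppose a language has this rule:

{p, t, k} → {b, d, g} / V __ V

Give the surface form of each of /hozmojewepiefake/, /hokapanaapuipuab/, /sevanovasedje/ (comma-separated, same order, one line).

hozmojewebiefage, hogabanaabuibuab, sevanovasedje

/hozmojewepiefake/: /p/ is a voiceless stop between vowels /e/ and /i/, so it voices to [b]. /k/ is a voiceless stop between vowels /a/ and /e/, so it voices to [g]. → [hozmojewebiefage].
/hokapanaapuipuab/: /k/ is a voiceless stop between vowels /o/ and /a/, so it voices to [g]. /p/ is a voiceless stop between vowels /a/ and /a/, so it voices to [b]. /p/ is a voiceless stop between vowels /a/ and /u/, so it voices to [b]. /p/ is a voiceless stop between vowels /i/ and /u/, so it voices to [b]. → [hogabanaabuibuab].
/sevanovasedje/: the rule's environment is not met; surfaces unchanged as [sevanovasedje].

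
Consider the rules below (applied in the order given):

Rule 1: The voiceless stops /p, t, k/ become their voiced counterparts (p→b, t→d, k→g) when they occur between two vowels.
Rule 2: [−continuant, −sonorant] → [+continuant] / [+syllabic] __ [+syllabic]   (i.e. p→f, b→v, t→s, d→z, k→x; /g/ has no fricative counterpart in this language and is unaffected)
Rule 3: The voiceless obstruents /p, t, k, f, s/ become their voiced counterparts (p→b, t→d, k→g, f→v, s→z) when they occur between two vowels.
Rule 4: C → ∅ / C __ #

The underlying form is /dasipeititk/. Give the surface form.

daziveizit

Rule 1 (intervocalic voicing): /p/ is a voiceless stop between vowels /i/ and /e/, so it voices to [b]. /t/ is a voiceless stop between vowels /i/ and /i/, so it voices to [d]. /dasipeititk/ → dasibeiditk.
Rule 2 (intervocalic spirantization): /b/ is a stop between vowels /i/ and /e/, so it spirantizes to the fricative [v]. /d/ is a stop between vowels /i/ and /i/, so it spirantizes to the fricative [z]. /dasibeiditk/ → dasiveizitk.
Rule 3 (intervocalic voicing): /s/ is a voiceless obstruent between vowels /a/ and /i/, so it voices to [z]. /dasiveizitk/ → daziveizitk.
Rule 4 (final cluster simplification): /k/ is the second consonant of a word-final cluster /tk/, so it deletes. /daziveizitk/ → daziveizit.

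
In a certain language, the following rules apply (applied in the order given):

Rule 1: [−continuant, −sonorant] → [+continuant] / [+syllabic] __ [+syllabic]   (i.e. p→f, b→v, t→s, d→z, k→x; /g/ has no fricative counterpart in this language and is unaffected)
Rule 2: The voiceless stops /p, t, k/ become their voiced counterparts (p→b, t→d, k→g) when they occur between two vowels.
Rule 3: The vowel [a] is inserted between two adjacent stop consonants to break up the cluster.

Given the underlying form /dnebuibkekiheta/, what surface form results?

dnevuibakexihesa

Rule 1 (intervocalic spirantization): /b/ is a stop between vowels /e/ and /u/, so it spirantizes to the fricative [v]. /k/ is a stop between vowels /e/ and /i/, so it spirantizes to the fricative [x]. /t/ is a stop between vowels /e/ and /a/, so it spirantizes to the fricative [s]. /dnebuibkekiheta/ → dnevuibkexihesa.
Rule 2 (intervocalic voicing): no segment meets the environment; /dnevuibkexihesa/ is unchanged.
Rule 3 (stop-cluster a-epenthesis): /b/ and /k/ form a stop–stop cluster, so [a] is inserted between them. /dnevuibkexihesa/ → dnevuibakexihesa.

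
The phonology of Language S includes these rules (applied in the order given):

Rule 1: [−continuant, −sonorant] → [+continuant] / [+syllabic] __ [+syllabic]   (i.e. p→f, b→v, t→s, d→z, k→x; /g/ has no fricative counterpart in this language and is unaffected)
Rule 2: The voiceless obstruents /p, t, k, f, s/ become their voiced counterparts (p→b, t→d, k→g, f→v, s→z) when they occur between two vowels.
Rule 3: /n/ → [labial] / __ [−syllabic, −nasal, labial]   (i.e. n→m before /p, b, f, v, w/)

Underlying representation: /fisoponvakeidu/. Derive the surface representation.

fizovomvaxeizu

Rule 1 (intervocalic spirantization): /p/ is a stop between vowels /o/ and /o/, so it spirantizes to the fricative [f]. /k/ is a stop between vowels /a/ and /e/, so it spirantizes to the fricative [x]. /d/ is a stop between vowels /i/ and /u/, so it spirantizes to the fricative [z]. /fisoponvakeidu/ → fisofonvaxeizu.
Rule 2 (intervocalic voicing): /s/ is a voiceless obstruent between vowels /i/ and /o/, so it voices to [z]. /f/ is a voiceless obstruent between vowels /o/ and /o/, so it voices to [v]. /fisofonvaxeizu/ → fizovonvaxeizu.
Rule 3 (nasal place assimilation): /n/ precedes the labial consonant /v/, so it assimilates in place to [m]. /fizovonvaxeizu/ → fizovomvaxeizu.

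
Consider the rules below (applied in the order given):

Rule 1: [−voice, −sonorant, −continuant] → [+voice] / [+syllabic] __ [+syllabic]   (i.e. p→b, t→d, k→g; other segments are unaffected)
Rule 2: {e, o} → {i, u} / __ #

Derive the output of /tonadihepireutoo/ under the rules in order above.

Rule 1 (intervocalic voicing): /p/ is a voiceless stop between vowels /e/ and /i/, so it voices to [b]. /t/ is a voiceless stop between vowels /u/ and /o/, so it voices to [d]. /tonadihepireutoo/ → tonadihebireudoo.
Rule 2 (final vowel raising): /o/ is a mid vowel in word-final position, so it raises to [u]. /tonadihebireudoo/ → tonadihebireudou.

tonadihebireudou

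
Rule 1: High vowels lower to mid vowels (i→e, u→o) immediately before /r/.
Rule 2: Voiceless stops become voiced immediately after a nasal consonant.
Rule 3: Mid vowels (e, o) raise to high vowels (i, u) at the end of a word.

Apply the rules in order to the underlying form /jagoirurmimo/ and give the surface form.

jagoerormimu

Rule 1 (pre-rhotic lowering): /i/ is a high vowel immediately before /r/, so it lowers to [e]. /u/ is a high vowel immediately before /r/, so it lowers to [o]. /jagoirurmimo/ → jagoerormimo.
Rule 2 (post-nasal voicing): no segment meets the environment; /jagoerormimo/ is unchanged.
Rule 3 (final vowel raising): /o/ is a mid vowel in word-final position, so it raises to [u]. /jagoerormimo/ → jagoerormimu.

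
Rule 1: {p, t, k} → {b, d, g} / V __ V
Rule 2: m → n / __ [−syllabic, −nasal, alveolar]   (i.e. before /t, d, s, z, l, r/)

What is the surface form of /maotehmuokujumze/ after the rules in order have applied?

Rule 1 (intervocalic voicing): /t/ is a voiceless stop between vowels /o/ and /e/, so it voices to [d]. /k/ is a voiceless stop between vowels /o/ and /u/, so it voices to [g]. /maotehmuokujumze/ → maodehmuogujumze.
Rule 2 (nasal place assimilation): /m/ precedes the alveolar consonant /z/, so it assimilates in place to [n]. /maodehmuogujumze/ → maodehmuogujunze.

maodehmuogujunze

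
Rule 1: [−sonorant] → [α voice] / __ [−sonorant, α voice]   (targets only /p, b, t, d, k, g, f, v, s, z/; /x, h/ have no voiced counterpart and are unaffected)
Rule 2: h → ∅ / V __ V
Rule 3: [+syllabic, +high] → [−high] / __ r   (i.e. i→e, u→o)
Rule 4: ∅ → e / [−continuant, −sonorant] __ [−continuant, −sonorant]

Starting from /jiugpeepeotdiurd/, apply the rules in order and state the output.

jiukepeepeodediord

Rule 1 (regressive voicing assimilation): /g/ precedes the voiceless obstruent /p/, so it devoices to [k] by assimilation. /t/ precedes the voiced obstruent /d/, so it voices to [d] by assimilation. /jiugpeepeotdiurd/ → jiukpeepeoddiurd.
Rule 2 (intervocalic h-deletion): no segment meets the environment; /jiukpeepeoddiurd/ is unchanged.
Rule 3 (pre-rhotic lowering): /u/ is a high vowel immediately before /r/, so it lowers to [o]. /jiukpeepeoddiurd/ → jiukpeepeoddiord.
Rule 4 (stop-cluster e-epenthesis): /k/ and /p/ form a stop–stop cluster, so [e] is inserted between them. /d/ and /d/ form a stop–stop cluster, so [e] is inserted between them. /jiukpeepeoddiord/ → jiukepeepeodediord.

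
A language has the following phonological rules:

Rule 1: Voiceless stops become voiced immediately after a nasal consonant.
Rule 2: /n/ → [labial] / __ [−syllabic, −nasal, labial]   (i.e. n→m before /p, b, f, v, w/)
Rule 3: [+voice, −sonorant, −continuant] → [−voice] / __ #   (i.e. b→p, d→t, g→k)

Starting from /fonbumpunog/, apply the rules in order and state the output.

fombumbunok

Rule 1 (post-nasal voicing): /p/ is a voiceless stop immediately after the nasal /m/, so it voices to [b]. /fonbumpunog/ → fonbumbunog.
Rule 2 (nasal place assimilation): /n/ precedes the labial consonant /b/, so it assimilates in place to [m]. /fonbumbunog/ → fombumbunog.
Rule 3 (final devoicing): /g/ is a voiced stop in word-final position, so it devoices to [k]. /fombumbunog/ → fombumbunok.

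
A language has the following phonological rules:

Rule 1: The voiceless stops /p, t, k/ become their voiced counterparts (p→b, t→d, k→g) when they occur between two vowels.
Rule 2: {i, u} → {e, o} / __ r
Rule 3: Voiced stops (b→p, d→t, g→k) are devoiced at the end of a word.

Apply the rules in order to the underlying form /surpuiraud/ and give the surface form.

Rule 1 (intervocalic voicing): no segment meets the environment; /surpuiraud/ is unchanged.
Rule 2 (pre-rhotic lowering): /u/ is a high vowel immediately before /r/, so it lowers to [o]. /i/ is a high vowel immediately before /r/, so it lowers to [e]. /surpuiraud/ → sorpueraud.
Rule 3 (final devoicing): /d/ is a voiced stop in word-final position, so it devoices to [t]. /sorpueraud/ → sorpueraut.

sorpueraut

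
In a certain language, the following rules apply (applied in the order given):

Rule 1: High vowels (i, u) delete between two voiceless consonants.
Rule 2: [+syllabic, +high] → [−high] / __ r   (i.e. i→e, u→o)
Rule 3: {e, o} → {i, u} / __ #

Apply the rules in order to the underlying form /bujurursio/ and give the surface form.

Rule 1 (high vowel syncope): no segment meets the environment; /bujurursio/ is unchanged.
Rule 2 (pre-rhotic lowering): /u/ is a high vowel immediately before /r/, so it lowers to [o]. /u/ is a high vowel immediately before /r/, so it lowers to [o]. /bujurursio/ → bujororsio.
Rule 3 (final vowel raising): /o/ is a mid vowel in word-final position, so it raises to [u]. /bujororsio/ → bujororsiu.

bujororsiu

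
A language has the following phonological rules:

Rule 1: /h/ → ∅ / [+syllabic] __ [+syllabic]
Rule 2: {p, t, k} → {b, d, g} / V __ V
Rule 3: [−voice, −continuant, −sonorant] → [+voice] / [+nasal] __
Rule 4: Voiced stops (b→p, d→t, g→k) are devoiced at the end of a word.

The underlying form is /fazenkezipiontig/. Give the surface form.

Rule 1 (intervocalic h-deletion): no segment meets the environment; /fazenkezipiontig/ is unchanged.
Rule 2 (intervocalic voicing): /p/ is a voiceless stop between vowels /i/ and /i/, so it voices to [b]. /fazenkezipiontig/ → fazenkezibiontig.
Rule 3 (post-nasal voicing): /k/ is a voiceless stop immediately after the nasal /n/, so it voices to [g]. /t/ is a voiceless stop immediately after the nasal /n/, so it voices to [d]. /fazenkezibiontig/ → fazengezibiondig.
Rule 4 (final devoicing): /g/ is a voiced stop in word-final position, so it devoices to [k]. /fazengezibiondig/ → fazengezibiondik.

fazengezibiondik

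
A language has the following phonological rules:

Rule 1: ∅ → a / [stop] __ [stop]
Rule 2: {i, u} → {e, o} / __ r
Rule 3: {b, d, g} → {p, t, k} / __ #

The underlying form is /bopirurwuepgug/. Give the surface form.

Rule 1 (stop-cluster a-epenthesis): /p/ and /g/ form a stop–stop cluster, so [a] is inserted between them. /bopirurwuepgug/ → bopirurwuepagug.
Rule 2 (pre-rhotic lowering): /i/ is a high vowel immediately before /r/, so it lowers to [e]. /u/ is a high vowel immediately before /r/, so it lowers to [o]. /bopirurwuepagug/ → boperorwuepagug.
Rule 3 (final devoicing): /g/ is a voiced stop in word-final position, so it devoices to [k]. /boperorwuepagug/ → boperorwuepaguk.

boperorwuepaguk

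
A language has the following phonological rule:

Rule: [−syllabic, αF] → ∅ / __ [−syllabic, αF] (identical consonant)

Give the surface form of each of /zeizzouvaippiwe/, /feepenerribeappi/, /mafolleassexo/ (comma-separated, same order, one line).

zeizouvaipiwe, feepeneribeapi, mafoleasexo

/zeizzouvaippiwe/: /zz/ is a geminate; the first /z/ deletes. /pp/ is a geminate; the first /p/ deletes. → [zeizouvaipiwe].
/feepenerribeappi/: /rr/ is a geminate; the first /r/ deletes. /pp/ is a geminate; the first /p/ deletes. → [feepeneribeapi].
/mafolleassexo/: /ll/ is a geminate; the first /l/ deletes. /ss/ is a geminate; the first /s/ deletes. → [mafoleasexo].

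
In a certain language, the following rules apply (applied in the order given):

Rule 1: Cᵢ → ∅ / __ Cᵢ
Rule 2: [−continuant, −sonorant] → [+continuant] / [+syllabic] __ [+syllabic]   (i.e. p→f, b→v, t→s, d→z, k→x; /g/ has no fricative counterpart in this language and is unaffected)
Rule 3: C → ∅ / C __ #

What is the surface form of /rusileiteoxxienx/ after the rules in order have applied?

Rule 1 (degemination): /xx/ is a geminate; the first /x/ deletes. /rusileiteoxxienx/ → rusileiteoxienx.
Rule 2 (intervocalic spirantization): /t/ is a stop between vowels /i/ and /e/, so it spirantizes to the fricative [s]. /rusileiteoxienx/ → rusileiseoxienx.
Rule 3 (final cluster simplification): /x/ is the second consonant of a word-final cluster /nx/, so it deletes. /rusileiseoxienx/ → rusileiseoxien.

rusileiseoxien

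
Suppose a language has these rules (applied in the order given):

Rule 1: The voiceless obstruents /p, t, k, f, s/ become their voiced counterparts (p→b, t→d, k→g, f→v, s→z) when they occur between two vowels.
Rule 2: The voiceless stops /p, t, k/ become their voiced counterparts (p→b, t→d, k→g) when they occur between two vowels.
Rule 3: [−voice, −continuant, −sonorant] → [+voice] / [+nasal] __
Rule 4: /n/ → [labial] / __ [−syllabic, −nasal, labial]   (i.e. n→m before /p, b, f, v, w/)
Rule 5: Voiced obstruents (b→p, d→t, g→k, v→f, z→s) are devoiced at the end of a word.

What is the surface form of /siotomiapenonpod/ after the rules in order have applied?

Rule 1 (intervocalic voicing): /t/ is a voiceless obstruent between vowels /o/ and /o/, so it voices to [d]. /p/ is a voiceless obstruent between vowels /a/ and /e/, so it voices to [b]. /siotomiapenonpod/ → siodomiabenonpod.
Rule 2 (intervocalic voicing): no segment meets the environment; /siodomiabenonpod/ is unchanged.
Rule 3 (post-nasal voicing): /p/ is a voiceless stop immediately after the nasal /n/, so it voices to [b]. /siodomiabenonpod/ → siodomiabenonbod.
Rule 4 (nasal place assimilation): /n/ precedes the labial consonant /b/, so it assimilates in place to [m]. /siodomiabenonbod/ → siodomiabenombod.
Rule 5 (final devoicing): /d/ is a voiced obstruent in word-final position, so it devoices to [t]. /siodomiabenombod/ → siodomiabenombot.

siodomiabenombot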